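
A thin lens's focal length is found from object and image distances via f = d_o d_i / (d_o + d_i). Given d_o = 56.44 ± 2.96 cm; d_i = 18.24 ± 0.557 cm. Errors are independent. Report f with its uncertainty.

13.79 ± 0.364 cm

∂f/∂d_o = (d_i/(d_o+d_i))² = 0.0597;  ∂f/∂d_i = (d_o/(d_o+d_i))² = 0.571
δf = √((∂f/∂d_o · δd_o)² + (∂f/∂d_i · δd_i)²) = √(0.0312 + 0.101) = 0.364 cm
f = 13.79 cm.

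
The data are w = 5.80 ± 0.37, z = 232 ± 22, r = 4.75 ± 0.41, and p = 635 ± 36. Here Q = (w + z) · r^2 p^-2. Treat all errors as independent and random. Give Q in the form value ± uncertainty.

Let u = w + z = 238. δu = √(δw² + δz²) = √(0.137 + 484) = 22.0, so δu/u = 0.0925.
Q is then a monomial in u, r, p:
δQ/Q = √((δu/u)² + (2·δr/r)² + (-2·δp/p)²) = √(0.00856 + 0.0298 + 0.0129) = 0.226
Q = 0.0133, so δQ = 0.226 × 0.0133 = 0.00301.

0.0133 ± 0.00301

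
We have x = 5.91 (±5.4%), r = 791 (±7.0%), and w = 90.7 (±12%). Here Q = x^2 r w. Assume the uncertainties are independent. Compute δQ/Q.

0.176

For a monomial Q ∝ x^2, r, w, fractional errors add in quadrature:
  (2·δx/x)² = (2×0.0540)² = 0.0117;  (1·δr/r)² = (1×0.0700)² = 0.00490;  (1·δw/w)² = (1×0.120)² = 0.0144
δQ/Q = √(0.0310) = 0.176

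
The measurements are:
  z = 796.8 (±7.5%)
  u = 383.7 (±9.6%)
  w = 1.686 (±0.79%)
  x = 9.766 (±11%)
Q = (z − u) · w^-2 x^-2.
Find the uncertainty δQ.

0.424

Let h = z − u = 413.1. δh = √(δz² + δu²) = √(3570 + 1360) = 70.2, so δh/h = 0.170.
Q is then a monomial in h, w, x:
δQ/Q = √((δh/h)² + (-2·δw/w)² + (-2·δx/x)²) = √(0.0289 + 0.000250 + 0.0484) = 0.278
Q = 1.524, so δQ = 0.278 × 1.524 = 0.424.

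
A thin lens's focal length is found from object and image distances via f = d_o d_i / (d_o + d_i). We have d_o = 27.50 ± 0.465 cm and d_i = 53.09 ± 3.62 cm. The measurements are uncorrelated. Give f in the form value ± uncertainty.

18.12 ± 0.467 cm

∂f/∂d_o = (d_i/(d_o+d_i))² = 0.434;  ∂f/∂d_i = (d_o/(d_o+d_i))² = 0.116
δf = √((∂f/∂d_o · δd_o)² + (∂f/∂d_i · δd_i)²) = √(0.0407 + 0.178) = 0.467 cm
f = 18.12 cm.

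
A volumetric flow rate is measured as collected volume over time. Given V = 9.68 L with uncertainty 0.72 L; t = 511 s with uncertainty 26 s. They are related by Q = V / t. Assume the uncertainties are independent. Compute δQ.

0.00171 L/s

Since Q is a product/quotient, work with relative uncertainties:
  (1·δV/V)² = (1×0.0744)² = 0.00553;  (-1·δt/t)² = (-1×0.0509)² = 0.00259
δQ/Q = √(0.00812) = 0.0901
Q = 0.0189 L/s, so δQ = 0.0901 × 0.0189 = 0.00171 L/s.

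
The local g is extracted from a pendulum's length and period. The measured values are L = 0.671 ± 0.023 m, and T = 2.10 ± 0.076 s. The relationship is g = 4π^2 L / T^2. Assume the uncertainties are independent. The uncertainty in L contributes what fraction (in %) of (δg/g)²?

18.3%

(δg/g)² = (1·δL/L)² + (-2·δT/T)²
  L term: (1×0.0343)² = 0.00117
  T term: (-2×0.0362)² = 0.00524
Total = 0.00641. Share from L = 0.00117/0.00641 = 0.183.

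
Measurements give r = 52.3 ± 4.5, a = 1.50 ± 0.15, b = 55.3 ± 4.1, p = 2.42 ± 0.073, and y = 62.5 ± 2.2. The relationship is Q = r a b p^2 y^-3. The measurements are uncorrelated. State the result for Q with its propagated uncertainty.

0.104 ± 0.0202

Q is a product of powers, so relative uncertainties combine in quadrature:
  (1·δr/r)² = (1×0.0860)² = 0.00740;  (1·δa/a)² = (1×0.100)² = 0.0100;  (1·δb/b)² = (1×0.0741)² = 0.00550;  (2·δp/p)² = (2×0.0302)² = 0.00364;  (-3·δy/y)² = (-3×0.0352)² = 0.0112
δQ/Q = √(0.0377) = 0.194
Q = 0.104, so δQ = 0.194 × 0.104 = 0.0202.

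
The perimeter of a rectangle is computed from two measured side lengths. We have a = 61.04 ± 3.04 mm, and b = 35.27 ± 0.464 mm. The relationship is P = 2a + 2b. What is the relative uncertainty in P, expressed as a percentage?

Absolute uncertainties add in quadrature for a linear combination:
  (2·δa)² = 37.0;  (2·δb)² = 0.861
δP = √(37.8) = 6.15 mm
P = 192.6 mm, so δP/P = 6.15/192.6 = 0.0319.

3.19%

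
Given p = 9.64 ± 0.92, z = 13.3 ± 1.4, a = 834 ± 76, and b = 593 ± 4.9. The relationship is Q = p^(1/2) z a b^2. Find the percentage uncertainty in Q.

Relative error in a monomial: (δQ/Q)² = Σ (nᵢ · δxᵢ/xᵢ)².
  (½·δp/p)² = (0.5×0.0954)² = 0.00228;  (1·δz/z)² = (1×0.105)² = 0.0111;  (1·δa/a)² = (1×0.0911)² = 0.00830;  (2·δb/b)² = (2×0.00826)² = 0.000273
δQ/Q = √(0.0219) = 0.148

14.8%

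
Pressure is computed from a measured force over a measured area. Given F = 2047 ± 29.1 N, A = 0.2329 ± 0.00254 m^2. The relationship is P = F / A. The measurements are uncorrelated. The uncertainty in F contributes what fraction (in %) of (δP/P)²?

63.0%

(δP/P)² = (1·δF/F)² + (-1·δA/A)²
  F term: (1×0.0142)² = 0.000202
  A term: (-1×0.0109)² = 0.000119
Total = 0.000321. Share from F = 0.000202/0.000321 = 0.630.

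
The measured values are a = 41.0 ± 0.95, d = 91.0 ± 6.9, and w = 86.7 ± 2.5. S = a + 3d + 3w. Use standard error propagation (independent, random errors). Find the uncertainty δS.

22.0

Sums and differences: (δS)² = Σ (cᵢ δxᵢ)².
  (δa)² = 0.902;  (3·δd)² = 428;  (3·δw)² = 56.2
δS = √(486) = 22.0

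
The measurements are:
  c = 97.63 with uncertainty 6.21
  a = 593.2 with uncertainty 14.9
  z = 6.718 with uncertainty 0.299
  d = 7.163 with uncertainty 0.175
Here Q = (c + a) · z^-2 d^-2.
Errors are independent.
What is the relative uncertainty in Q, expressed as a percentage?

Let u = c + a = 690.8. δu = √(δc² + δa²) = √(38.6 + 222) = 16.1, so δu/u = 0.0234.
Q is then a monomial in u, z, d:
δQ/Q = √((δu/u)² + (-2·δz/z)² + (-2·δd/d)²) = √(0.000546 + 0.00792 + 0.00239) = 0.104

10.4%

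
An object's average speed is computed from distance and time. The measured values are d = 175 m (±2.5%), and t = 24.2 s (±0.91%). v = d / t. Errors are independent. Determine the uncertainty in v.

v is a product of powers, so relative uncertainties combine in quadrature:
  (1·δd/d)² = (1×0.0250)² = 0.000625;  (-1·δt/t)² = (-1×0.00910)² = 8.28e-05
δv/v = √(0.000708) = 0.0266
v = 7.23 m/s, so δv = 0.0266 × 7.23 = 0.192 m/s.

0.192 m/s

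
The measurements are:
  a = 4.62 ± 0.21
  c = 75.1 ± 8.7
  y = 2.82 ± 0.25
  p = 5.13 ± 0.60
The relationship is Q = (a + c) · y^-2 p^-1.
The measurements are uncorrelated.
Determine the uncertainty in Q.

0.467

Let u = a + c = 79.7. δu = √(δa² + δc²) = √(0.0441 + 75.7) = 8.70, so δu/u = 0.109.
Q is then a monomial in u, y, p:
δQ/Q = √((δu/u)² + (-2·δy/y)² + (-1·δp/p)²) = √(0.0119 + 0.0314 + 0.0137) = 0.239
Q = 1.95, so δQ = 0.239 × 1.95 = 0.467.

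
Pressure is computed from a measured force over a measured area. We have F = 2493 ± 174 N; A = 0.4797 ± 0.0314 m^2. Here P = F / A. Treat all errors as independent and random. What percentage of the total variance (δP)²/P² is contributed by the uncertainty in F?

53.2%

(δP/P)² = (1·δF/F)² + (-1·δA/A)²
  F term: (1×0.0698)² = 0.00487
  A term: (-1×0.0655)² = 0.00428
Total = 0.00916. Share from F = 0.00487/0.00916 = 0.532.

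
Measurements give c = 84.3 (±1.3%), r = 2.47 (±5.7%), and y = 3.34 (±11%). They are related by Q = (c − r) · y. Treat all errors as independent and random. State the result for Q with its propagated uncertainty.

Let u = c − r = 81.8. δu = √(δc² + δr²) = √(1.20 + 0.0198) = 1.10, so δu/u = 0.0135.
Q is then a monomial in u, y:
δQ/Q = √((δu/u)² + (1·δy/y)²) = √(0.000182 + 0.0121) = 0.111
Q = 273, so δQ = 0.111 × 273 = 30.3.

273 ± 30.3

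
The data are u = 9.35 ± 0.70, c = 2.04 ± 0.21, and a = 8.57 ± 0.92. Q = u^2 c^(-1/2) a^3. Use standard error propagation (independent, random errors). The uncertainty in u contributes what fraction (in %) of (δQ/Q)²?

(δQ/Q)² = (2·δu/u)² + (−½·δc/c)² + (3·δa/a)²
  u term: (2×0.0749)² = 0.0224
  c term: (-0.5×0.103)² = 0.00265
  a term: (3×0.107)² = 0.104
Total = 0.129. Share from u = 0.0224/0.129 = 0.174.

17.4%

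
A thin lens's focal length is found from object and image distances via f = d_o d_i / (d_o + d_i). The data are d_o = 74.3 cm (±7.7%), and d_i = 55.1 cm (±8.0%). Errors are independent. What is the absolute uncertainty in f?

1.79 cm

∂f/∂d_o = (d_i/(d_o+d_i))² = 0.181;  ∂f/∂d_i = (d_o/(d_o+d_i))² = 0.330
δf = √((∂f/∂d_o · δd_o)² + (∂f/∂d_i · δd_i)²) = √(1.08 + 2.11) = 1.79 cm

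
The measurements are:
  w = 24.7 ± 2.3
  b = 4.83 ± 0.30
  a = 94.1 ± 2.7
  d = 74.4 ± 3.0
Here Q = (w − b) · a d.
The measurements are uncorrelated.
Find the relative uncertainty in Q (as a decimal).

Let u = w − b = 19.9. δu = √(δw² + δb²) = √(5.29 + 0.0900) = 2.32, so δu/u = 0.117.
Q is then a monomial in u, a, d:
δQ/Q = √((δu/u)² + (1·δa/a)² + (1·δd/d)²) = √(0.0136 + 0.000823 + 0.00163) = 0.127

0.127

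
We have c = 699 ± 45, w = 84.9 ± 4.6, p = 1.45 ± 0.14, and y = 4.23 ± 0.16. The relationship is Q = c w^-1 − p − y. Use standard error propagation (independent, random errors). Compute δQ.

0.725

Let h = c·w^-1 = 8.23. δh/h = √((1·δc/c)² + (-1·δw/w)²) = √(0.00414 + 0.00294) = 0.0841, so δh = 0.693.
Q = h − p − y: δQ = √(δh² + δp² + δy²) = √(0.480 + 0.0196 + 0.0256) = 0.725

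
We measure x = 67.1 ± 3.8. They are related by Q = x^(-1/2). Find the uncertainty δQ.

Each factor contributes (exponent × relative error)² to (δQ/Q)²:
  (−½·δx/x)² = (-0.5×0.0566)² = 0.000802
δQ/Q = √(0.000802) = 0.0283
Q = 0.122, so δQ = 0.0283 × 0.122 = 0.00346.

0.00346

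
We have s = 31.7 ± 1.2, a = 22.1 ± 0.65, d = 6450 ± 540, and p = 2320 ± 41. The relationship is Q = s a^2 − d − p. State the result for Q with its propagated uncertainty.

6710 ± 1210

Let w = s·a^2 = 15500. δw/w = √((1·δs/s)² + (2·δa/a)²) = √(0.00143 + 0.00346) = 0.0700, so δw = 1080.
Q = w − d − p: δQ = √(δw² + δd² + δp²) = √(1.17e+06 + 2.92e+05 + 1680) = 1210
Q = 6710.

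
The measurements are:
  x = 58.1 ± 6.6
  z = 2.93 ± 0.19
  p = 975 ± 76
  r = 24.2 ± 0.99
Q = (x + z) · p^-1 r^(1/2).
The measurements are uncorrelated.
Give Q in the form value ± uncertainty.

Let u = x + z = 61.0. δu = √(δx² + δz²) = √(43.6 + 0.0361) = 6.60, so δu/u = 0.108.
Q is then a monomial in u, p, r:
δQ/Q = √((δu/u)² + (-1·δp/p)² + (½·δr/r)²) = √(0.0117 + 0.00608 + 0.000418) = 0.135
Q = 0.308, so δQ = 0.135 × 0.308 = 0.0415.

0.308 ± 0.0415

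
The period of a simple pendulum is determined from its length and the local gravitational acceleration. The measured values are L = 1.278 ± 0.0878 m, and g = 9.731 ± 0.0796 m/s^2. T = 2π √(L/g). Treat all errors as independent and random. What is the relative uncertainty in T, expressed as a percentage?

3.46%

Since T is a product/quotient, work with relative uncertainties:
  (½·δL/L)² = (0.5×0.0687)² = 0.00118;  (−½·δg/g)² = (-0.5×0.00818)² = 1.67e-05
δT/T = √(0.00120) = 0.0346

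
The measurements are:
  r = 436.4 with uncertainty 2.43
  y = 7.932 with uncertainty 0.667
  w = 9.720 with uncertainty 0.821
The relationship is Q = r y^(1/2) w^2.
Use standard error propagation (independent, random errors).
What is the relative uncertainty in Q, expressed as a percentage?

Each factor contributes (exponent × relative error)² to (δQ/Q)²:
  (1·δr/r)² = (1×0.00557)² = 3.1e-05;  (½·δy/y)² = (0.5×0.0841)² = 0.00177;  (2·δw/w)² = (2×0.0845)² = 0.0285
δQ/Q = √(0.0303) = 0.174

17.4%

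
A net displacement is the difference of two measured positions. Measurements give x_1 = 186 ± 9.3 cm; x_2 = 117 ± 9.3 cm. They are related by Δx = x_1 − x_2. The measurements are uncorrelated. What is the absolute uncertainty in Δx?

13.2 cm

For a sum/difference, combine absolute errors in quadrature:
  (δx_1)² = 86.5;  (δx_2)² = 86.5
δΔx = √(173) = 13.2 cm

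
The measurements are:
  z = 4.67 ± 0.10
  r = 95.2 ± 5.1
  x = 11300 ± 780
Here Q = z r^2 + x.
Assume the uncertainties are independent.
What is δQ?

4690

Let p = z·r^2 = 42300. δp/p = √((1·δz/z)² + (2·δr/r)²) = √(0.000459 + 0.0115) = 0.109, so δp = 4620.
Q = p + x: δQ = √(δp² + δx²) = √(2.14e+07 + 6.08e+05) = 4690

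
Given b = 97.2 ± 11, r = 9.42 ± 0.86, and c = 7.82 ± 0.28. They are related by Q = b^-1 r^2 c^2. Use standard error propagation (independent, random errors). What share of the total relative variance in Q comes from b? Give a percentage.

(δQ/Q)² = (-1·δb/b)² + (2·δr/r)² + (2·δc/c)²
  b term: (-1×0.113)² = 0.0128
  r term: (2×0.0913)² = 0.0333
  c term: (2×0.0358)² = 0.00513
Total = 0.0513. Share from b = 0.0128/0.0513 = 0.250.

25.0%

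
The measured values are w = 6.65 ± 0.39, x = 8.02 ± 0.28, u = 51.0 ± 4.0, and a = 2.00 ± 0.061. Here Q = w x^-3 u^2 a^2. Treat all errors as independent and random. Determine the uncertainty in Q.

Each factor contributes (exponent × relative error)² to (δQ/Q)²:
  (1·δw/w)² = (1×0.0586)² = 0.00344;  (-3·δx/x)² = (-3×0.0349)² = 0.0110;  (2·δu/u)² = (2×0.0784)² = 0.0246;  (2·δa/a)² = (2×0.0305)² = 0.00372
δQ/Q = √(0.0427) = 0.207
Q = 134, so δQ = 0.207 × 134 = 27.7.

27.7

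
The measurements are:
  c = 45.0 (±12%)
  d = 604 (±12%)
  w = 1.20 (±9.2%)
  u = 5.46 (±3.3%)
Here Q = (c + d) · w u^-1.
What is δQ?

21.2

Let h = c + d = 649. δh = √(δc² + δd²) = √(29.2 + 5250) = 72.7, so δh/h = 0.112.
Q is then a monomial in h, w, u:
δQ/Q = √((δh/h)² + (1·δw/w)² + (-1·δu/u)²) = √(0.0125 + 0.00846 + 0.00109) = 0.149
Q = 143, so δQ = 0.149 × 143 = 21.2.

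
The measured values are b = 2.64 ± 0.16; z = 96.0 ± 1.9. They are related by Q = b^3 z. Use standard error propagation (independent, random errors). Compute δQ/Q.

0.183

Relative error in a monomial: (δQ/Q)² = Σ (nᵢ · δxᵢ/xᵢ)².
  (3·δb/b)² = (3×0.0606)² = 0.0331;  (1·δz/z)² = (1×0.0198)² = 0.000392
δQ/Q = √(0.0334) = 0.183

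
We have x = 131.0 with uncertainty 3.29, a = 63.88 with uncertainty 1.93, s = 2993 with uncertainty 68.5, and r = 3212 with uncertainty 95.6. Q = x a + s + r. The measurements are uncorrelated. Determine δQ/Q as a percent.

2.40%

Let p = x·a = 8368. δp/p = √((1·δx/x)² + (1·δa/a)²) = √(0.000631 + 0.000913) = 0.0393, so δp = 329.
Q = p + s + r: δQ = √(δp² + δs² + δr²) = √(1.08e+05 + 4690 + 9140) = 349
Q = 14570, so δQ/Q = 349/14570 = 0.0240.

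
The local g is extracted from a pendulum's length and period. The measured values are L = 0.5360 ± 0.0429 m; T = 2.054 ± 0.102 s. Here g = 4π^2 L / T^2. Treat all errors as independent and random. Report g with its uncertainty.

Since g is a product/quotient, work with relative uncertainties:
  (1·δL/L)² = (1×0.0800)² = 0.00641;  (-2·δT/T)² = (-2×0.0497)² = 0.00986
δg/g = √(0.0163) = 0.128
g = 5.016 m/s^2, so δg = 0.128 × 5.016 = 0.640 m/s^2.

5.016 ± 0.640 m/s^2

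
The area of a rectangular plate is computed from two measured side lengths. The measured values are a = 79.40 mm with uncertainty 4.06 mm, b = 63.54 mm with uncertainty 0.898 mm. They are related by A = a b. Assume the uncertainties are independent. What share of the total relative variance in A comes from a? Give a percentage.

92.9%

(δA/A)² = (1·δa/a)² + (1·δb/b)²
  a term: (1×0.0511)² = 0.00261
  b term: (1×0.0141)² = 0.000200
Total = 0.00281. Share from a = 0.00261/0.00281 = 0.929.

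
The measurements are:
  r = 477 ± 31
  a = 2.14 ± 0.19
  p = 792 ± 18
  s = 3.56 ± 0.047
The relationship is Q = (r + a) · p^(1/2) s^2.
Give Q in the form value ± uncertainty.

Let u = r + a = 479. δu = √(δr² + δa²) = √(961 + 0.0361) = 31.0, so δu/u = 0.0647.
Q is then a monomial in u, p, s:
δQ/Q = √((δu/u)² + (½·δp/p)² + (2·δs/s)²) = √(0.00419 + 0.000129 + 0.000697) = 0.0708
Q = 1.71e+05, so δQ = 0.0708 × 1.71e+05 = 12100.

(1.71 ± 0.121) × 10^5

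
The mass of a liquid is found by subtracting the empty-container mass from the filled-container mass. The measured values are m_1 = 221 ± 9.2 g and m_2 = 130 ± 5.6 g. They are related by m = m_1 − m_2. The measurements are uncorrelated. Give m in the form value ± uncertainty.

91.0 ± 10.8 g

Each term contributes (cᵢ δxᵢ)² to (δm)²:
  (δm_1)² = 84.6;  (δm_2)² = 31.4
δm = √(116) = 10.8 g
m = 91.0 g.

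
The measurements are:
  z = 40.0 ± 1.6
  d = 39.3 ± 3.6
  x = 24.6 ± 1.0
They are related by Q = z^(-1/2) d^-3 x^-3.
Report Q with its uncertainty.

Products/powers → add relative errors in quadrature, weighted by exponent:
  (−½·δz/z)² = (-0.5×0.0400)² = 0.000400;  (-3·δd/d)² = (-3×0.0916)² = 0.0755;  (-3·δx/x)² = (-3×0.0407)² = 0.0149
δQ/Q = √(0.0908) = 0.301
Q = 1.75e-10, so δQ = 0.301 × 1.75e-10 = 5.27e-11.

(1.75 ± 0.527) × 10^-10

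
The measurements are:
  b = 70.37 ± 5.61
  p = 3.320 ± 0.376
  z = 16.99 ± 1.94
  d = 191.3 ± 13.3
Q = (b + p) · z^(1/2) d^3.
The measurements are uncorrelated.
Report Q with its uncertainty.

(2.126 ± 0.488) × 10^9

Let u = b + p = 73.69. δu = √(δb² + δp²) = √(31.5 + 0.141) = 5.62, so δu/u = 0.0763.
Q is then a monomial in u, z, d:
δQ/Q = √((δu/u)² + (½·δz/z)² + (3·δd/d)²) = √(0.00582 + 0.00326 + 0.0435) = 0.229
Q = 2.126e+09, so δQ = 0.229 × 2.126e+09 = 4.88e+08.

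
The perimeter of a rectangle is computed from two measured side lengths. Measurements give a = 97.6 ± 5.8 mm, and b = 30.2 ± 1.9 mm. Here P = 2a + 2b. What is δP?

For a sum/difference, combine absolute errors in quadrature:
  (2·δa)² = 135;  (2·δb)² = 14.4
δP = √(149) = 12.2 mm

12.2 mm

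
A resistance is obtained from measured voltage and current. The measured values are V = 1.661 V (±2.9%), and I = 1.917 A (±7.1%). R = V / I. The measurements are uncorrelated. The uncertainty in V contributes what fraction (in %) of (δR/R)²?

(δR/R)² = (1·δV/V)² + (-1·δI/I)²
  V term: (1×0.0290)² = 0.000841
  I term: (-1×0.0710)² = 0.00504
Total = 0.00588. Share from V = 0.000841/0.00588 = 0.143.

14.3%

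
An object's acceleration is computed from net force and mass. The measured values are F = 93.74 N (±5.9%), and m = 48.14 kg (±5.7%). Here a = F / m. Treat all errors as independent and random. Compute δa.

0.160 m/s^2

a is a product of powers, so relative uncertainties combine in quadrature:
  (1·δF/F)² = (1×0.0590)² = 0.00348;  (-1·δm/m)² = (-1×0.0570)² = 0.00325
δa/a = √(0.00673) = 0.0820
a = 1.947 m/s^2, so δa = 0.0820 × 1.947 = 0.160 m/s^2.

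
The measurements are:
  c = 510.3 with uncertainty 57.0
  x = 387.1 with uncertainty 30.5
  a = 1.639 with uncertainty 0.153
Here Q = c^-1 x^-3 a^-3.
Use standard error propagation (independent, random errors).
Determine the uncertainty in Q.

2.94e-12

Relative error in a monomial: (δQ/Q)² = Σ (nᵢ · δxᵢ/xᵢ)².
  (-1·δc/c)² = (-1×0.112)² = 0.0125;  (-3·δx/x)² = (-3×0.0788)² = 0.0559;  (-3·δa/a)² = (-3×0.0933)² = 0.0784
δQ/Q = √(0.147) = 0.383
Q = 7.673e-12, so δQ = 0.383 × 7.673e-12 = 2.94e-12.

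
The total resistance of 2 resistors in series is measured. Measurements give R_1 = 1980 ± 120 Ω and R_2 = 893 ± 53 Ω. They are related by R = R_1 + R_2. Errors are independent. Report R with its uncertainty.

Each term contributes (cᵢ δxᵢ)² to (δR)²:
  (δR_1)² = 14400;  (δR_2)² = 2810
δR = √(17200) = 131 Ω
R = 2870 Ω.

2870 ± 131 Ω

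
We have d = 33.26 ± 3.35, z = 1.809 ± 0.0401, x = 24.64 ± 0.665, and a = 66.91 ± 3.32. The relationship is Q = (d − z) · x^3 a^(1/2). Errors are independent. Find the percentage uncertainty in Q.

Let u = d − z = 31.45. δu = √(δd² + δz²) = √(11.2 + 0.00161) = 3.35, so δu/u = 0.107.
Q is then a monomial in u, x, a:
δQ/Q = √((δu/u)² + (3·δx/x)² + (½·δa/a)²) = √(0.0113 + 0.00656 + 0.000616) = 0.136

13.6%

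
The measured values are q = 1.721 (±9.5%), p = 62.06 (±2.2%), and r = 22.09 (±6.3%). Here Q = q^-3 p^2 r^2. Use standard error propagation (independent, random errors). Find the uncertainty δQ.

Products/powers → add relative errors in quadrature, weighted by exponent:
  (-3·δq/q)² = (-3×0.0950)² = 0.0812;  (2·δp/p)² = (2×0.0220)² = 0.00194;  (2·δr/r)² = (2×0.0630)² = 0.0159
δQ/Q = √(0.0990) = 0.315
Q = 368700, so δQ = 0.315 × 368700 = 1.16e+05.

1.16e+05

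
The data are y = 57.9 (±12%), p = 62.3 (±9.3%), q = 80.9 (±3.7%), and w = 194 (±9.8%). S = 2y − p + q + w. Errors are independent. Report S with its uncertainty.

For a sum/difference, combine absolute errors in quadrature:
  (2·δy)² = 193;  (δp)² = 33.6;  (δq)² = 8.96;  (δw)² = 361
δS = √(597) = 24.4
S = 328.

328 ± 24.4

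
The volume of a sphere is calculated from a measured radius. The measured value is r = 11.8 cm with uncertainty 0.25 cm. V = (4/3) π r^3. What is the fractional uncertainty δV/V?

V ∝ r^3, so δV/V = |3| · δr/r = 3 × 0.0212 = 0.0636.

0.0636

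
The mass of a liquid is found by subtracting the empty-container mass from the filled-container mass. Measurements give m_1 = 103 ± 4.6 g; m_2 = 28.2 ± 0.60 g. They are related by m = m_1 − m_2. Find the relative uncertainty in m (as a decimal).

For a sum/difference, combine absolute errors in quadrature:
  (δm_1)² = 21.2;  (δm_2)² = 0.360
δm = √(21.5) = 4.64 g
m = 74.8 g, so δm/m = 4.64/74.8 = 0.0620.

0.0620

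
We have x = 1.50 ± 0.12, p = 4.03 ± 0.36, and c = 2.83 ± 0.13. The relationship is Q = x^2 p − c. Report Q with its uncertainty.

Let w = x^2·p = 9.07. δw/w = √((2·δx/x)² + (1·δp/p)²) = √(0.0256 + 0.00798) = 0.183, so δw = 1.66.
Q = w − c: δQ = √(δw² + δc²) = √(2.76 + 0.0169) = 1.67
Q = 6.24.

6.24 ± 1.67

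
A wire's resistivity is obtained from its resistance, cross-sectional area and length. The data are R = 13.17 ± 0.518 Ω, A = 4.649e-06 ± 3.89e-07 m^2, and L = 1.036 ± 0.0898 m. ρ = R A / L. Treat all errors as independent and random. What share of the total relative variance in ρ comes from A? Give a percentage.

(δρ/ρ)² = (1·δR/R)² + (1·δA/A)² + (-1·δL/L)²
  R term: (1×0.0393)² = 0.00155
  A term: (1×0.0837)² = 0.00700
  L term: (-1×0.0867)² = 0.00751
Total = 0.0161. Share from A = 0.00700/0.0161 = 0.436.

43.6%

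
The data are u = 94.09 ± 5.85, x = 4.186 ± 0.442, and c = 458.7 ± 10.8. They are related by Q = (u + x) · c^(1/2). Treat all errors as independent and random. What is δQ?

128

Let w = u + x = 98.28. δw = √(δu² + δx²) = √(34.2 + 0.195) = 5.87, so δw/w = 0.0597.
Q is then a monomial in w, c:
δQ/Q = √((δw/w)² + (½·δc/c)²) = √(0.00356 + 0.000139) = 0.0608
Q = 2105, so δQ = 0.0608 × 2105 = 128.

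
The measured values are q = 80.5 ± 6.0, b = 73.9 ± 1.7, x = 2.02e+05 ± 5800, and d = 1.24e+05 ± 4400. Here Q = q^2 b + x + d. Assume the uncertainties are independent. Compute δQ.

72600

Let p = q^2·b = 4.79e+05. δp/p = √((2·δq/q)² + (1·δb/b)²) = √(0.0222 + 0.000529) = 0.151, so δp = 72200.
Q = p + x + d: δQ = √(δp² + δx² + δd²) = √(5.22e+09 + 3.36e+07 + 1.94e+07) = 72600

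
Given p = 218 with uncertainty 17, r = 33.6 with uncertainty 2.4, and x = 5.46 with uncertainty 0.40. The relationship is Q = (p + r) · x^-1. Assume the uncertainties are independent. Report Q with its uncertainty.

Let u = p + r = 252. δu = √(δp² + δr²) = √(289 + 5.76) = 17.2, so δu/u = 0.0682.
Q is then a monomial in u, x:
δQ/Q = √((δu/u)² + (-1·δx/x)²) = √(0.00466 + 0.00537) = 0.100
Q = 46.1, so δQ = 0.100 × 46.1 = 4.61.

46.1 ± 4.61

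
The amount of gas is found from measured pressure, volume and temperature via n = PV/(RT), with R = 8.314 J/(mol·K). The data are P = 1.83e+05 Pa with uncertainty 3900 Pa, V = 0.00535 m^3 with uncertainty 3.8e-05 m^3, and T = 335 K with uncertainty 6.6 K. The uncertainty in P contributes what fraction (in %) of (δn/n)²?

(δn/n)² = (1·δP/P)² + (1·δV/V)² + (-1·δT/T)²
  P term: (1×0.0213)² = 0.000454
  V term: (1×0.00710)² = 5.04e-05
  T term: (-1×0.0197)² = 0.000388
Total = 0.000893. Share from P = 0.000454/0.000893 = 0.509.

50.9%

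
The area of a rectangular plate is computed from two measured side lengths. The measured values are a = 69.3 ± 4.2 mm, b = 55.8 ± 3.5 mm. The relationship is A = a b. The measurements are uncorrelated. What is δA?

Relative error in a monomial: (δA/A)² = Σ (nᵢ · δxᵢ/xᵢ)².
  (1·δa/a)² = (1×0.0606)² = 0.00367;  (1·δb/b)² = (1×0.0627)² = 0.00393
δA/A = √(0.00761) = 0.0872
A = 3870 mm^2, so δA = 0.0872 × 3870 = 337 mm^2.

337 mm^2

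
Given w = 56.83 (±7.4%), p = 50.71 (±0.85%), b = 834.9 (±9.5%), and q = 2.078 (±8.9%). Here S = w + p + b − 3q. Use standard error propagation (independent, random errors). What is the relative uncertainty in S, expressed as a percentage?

Each term contributes (cᵢ δxᵢ)² to (δS)²:
  (δw)² = 17.7;  (δp)² = 0.186;  (δb)² = 6290;  (3·δq)² = 0.308
δS = √(6310) = 79.4
S = 936.2, so δS/S = 79.4/936.2 = 0.0848.

8.48%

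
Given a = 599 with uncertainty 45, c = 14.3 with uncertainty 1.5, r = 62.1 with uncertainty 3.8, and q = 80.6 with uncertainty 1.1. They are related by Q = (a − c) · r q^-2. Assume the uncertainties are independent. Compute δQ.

0.571

Let u = a − c = 585. δu = √(δa² + δc²) = √(2020 + 2.25) = 45.0, so δu/u = 0.0770.
Q is then a monomial in u, r, q:
δQ/Q = √((δu/u)² + (1·δr/r)² + (-2·δq/q)²) = √(0.00593 + 0.00374 + 0.000745) = 0.102
Q = 5.59, so δQ = 0.102 × 5.59 = 0.571.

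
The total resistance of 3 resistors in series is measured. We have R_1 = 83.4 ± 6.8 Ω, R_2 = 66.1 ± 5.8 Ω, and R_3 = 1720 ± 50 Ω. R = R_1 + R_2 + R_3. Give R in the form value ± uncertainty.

1870 ± 50.8 Ω

Each term contributes (cᵢ δxᵢ)² to (δR)²:
  (δR_1)² = 46.2;  (δR_2)² = 33.6;  (δR_3)² = 2500
δR = √(2580) = 50.8 Ω
R = 1870 Ω.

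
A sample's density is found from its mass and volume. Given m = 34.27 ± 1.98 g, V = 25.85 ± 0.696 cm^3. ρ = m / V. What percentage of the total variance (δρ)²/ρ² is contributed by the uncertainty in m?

82.2%

(δρ/ρ)² = (1·δm/m)² + (-1·δV/V)²
  m term: (1×0.0578)² = 0.00334
  V term: (-1×0.0269)² = 0.000725
Total = 0.00406. Share from m = 0.00334/0.00406 = 0.822.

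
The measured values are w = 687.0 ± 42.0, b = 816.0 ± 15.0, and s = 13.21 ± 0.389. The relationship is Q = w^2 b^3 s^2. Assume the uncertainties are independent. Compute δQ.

Each factor contributes (exponent × relative error)² to (δQ/Q)²:
  (2·δw/w)² = (2×0.0611)² = 0.0150;  (3·δb/b)² = (3×0.0184)² = 0.00304;  (2·δs/s)² = (2×0.0294)² = 0.00347
δQ/Q = √(0.0215) = 0.146
Q = 4.475e+16, so δQ = 0.146 × 4.475e+16 = 6.56e+15.

6.56e+15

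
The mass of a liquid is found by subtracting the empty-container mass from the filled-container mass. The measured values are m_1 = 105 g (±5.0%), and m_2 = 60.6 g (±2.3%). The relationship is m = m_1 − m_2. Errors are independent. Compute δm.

Absolute uncertainties add in quadrature for a linear combination:
  (δm_1)² = 27.6;  (δm_2)² = 1.94
δm = √(29.5) = 5.43 g

5.43 g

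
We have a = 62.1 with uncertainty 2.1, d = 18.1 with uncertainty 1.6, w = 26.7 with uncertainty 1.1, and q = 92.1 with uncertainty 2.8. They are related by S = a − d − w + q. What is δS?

4.00

For a sum/difference, combine absolute errors in quadrature:
  (δa)² = 4.41;  (δd)² = 2.56;  (δw)² = 1.21;  (δq)² = 7.84
δS = √(16.0) = 4.00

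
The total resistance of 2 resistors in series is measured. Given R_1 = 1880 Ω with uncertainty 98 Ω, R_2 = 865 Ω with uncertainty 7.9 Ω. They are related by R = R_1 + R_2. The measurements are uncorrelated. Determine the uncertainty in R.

Each term contributes (cᵢ δxᵢ)² to (δR)²:
  (δR_1)² = 9600;  (δR_2)² = 62.4
δR = √(9670) = 98.3 Ω

98.3 Ω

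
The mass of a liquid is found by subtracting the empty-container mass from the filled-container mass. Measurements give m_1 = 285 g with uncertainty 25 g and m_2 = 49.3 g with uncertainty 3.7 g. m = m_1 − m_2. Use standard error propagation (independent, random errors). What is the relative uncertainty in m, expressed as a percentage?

10.7%

Each term contributes (cᵢ δxᵢ)² to (δm)²:
  (δm_1)² = 625;  (δm_2)² = 13.7
δm = √(639) = 25.3 g
m = 236 g, so δm/m = 25.3/236 = 0.107.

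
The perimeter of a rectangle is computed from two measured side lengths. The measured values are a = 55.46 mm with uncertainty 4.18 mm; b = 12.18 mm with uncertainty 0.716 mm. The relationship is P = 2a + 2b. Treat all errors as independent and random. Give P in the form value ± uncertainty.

135.3 ± 8.48 mm

Absolute uncertainties add in quadrature for a linear combination:
  (2·δa)² = 69.9;  (2·δb)² = 2.05
δP = √(71.9) = 8.48 mm
P = 135.3 mm.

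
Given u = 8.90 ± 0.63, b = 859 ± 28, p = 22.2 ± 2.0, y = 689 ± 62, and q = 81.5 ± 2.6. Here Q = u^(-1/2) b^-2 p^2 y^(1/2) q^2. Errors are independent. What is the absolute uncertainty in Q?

Since Q is a product/quotient, work with relative uncertainties:
  (−½·δu/u)² = (-0.5×0.0708)² = 0.00125;  (-2·δb/b)² = (-2×0.0326)² = 0.00425;  (2·δp/p)² = (2×0.0901)² = 0.0325;  (½·δy/y)² = (0.5×0.0900)² = 0.00202;  (2·δq/q)² = (2×0.0319)² = 0.00407
δQ/Q = √(0.0441) = 0.210
Q = 39.0, so δQ = 0.210 × 39.0 = 8.19.

8.19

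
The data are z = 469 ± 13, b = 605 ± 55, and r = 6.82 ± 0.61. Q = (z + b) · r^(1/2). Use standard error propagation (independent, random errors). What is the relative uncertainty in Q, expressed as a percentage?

Let u = z + b = 1070. δu = √(δz² + δb²) = √(169 + 3020) = 56.5, so δu/u = 0.0526.
Q is then a monomial in u, r:
δQ/Q = √((δu/u)² + (½·δr/r)²) = √(0.00277 + 0.00200) = 0.0691

6.91%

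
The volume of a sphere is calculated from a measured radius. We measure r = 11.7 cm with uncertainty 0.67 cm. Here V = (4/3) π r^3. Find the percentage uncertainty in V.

17.2%

For a monomial V ∝ r^3, fractional errors add in quadrature:
  (3·δr/r)² = (3×0.0573)² = 0.0295
δV/V = √(0.0295) = 0.172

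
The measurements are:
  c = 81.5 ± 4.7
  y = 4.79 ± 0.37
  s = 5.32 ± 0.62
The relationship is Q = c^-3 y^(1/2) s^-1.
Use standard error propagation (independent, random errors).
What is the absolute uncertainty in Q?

Since Q is a product/quotient, work with relative uncertainties:
  (-3·δc/c)² = (-3×0.0577)² = 0.0299;  (½·δy/y)² = (0.5×0.0772)² = 0.00149;  (-1·δs/s)² = (-1×0.117)² = 0.0136
δQ/Q = √(0.0450) = 0.212
Q = 7.6e-07, so δQ = 0.212 × 7.6e-07 = 1.61e-07.

1.61e-07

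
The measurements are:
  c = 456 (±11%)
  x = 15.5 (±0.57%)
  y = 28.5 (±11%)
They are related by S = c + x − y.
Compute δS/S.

Each term contributes (cᵢ δxᵢ)² to (δS)²:
  (δc)² = 2520;  (δx)² = 0.00781;  (δy)² = 9.83
δS = √(2530) = 50.3
S = 443, so δS/S = 50.3/443 = 0.113.

0.113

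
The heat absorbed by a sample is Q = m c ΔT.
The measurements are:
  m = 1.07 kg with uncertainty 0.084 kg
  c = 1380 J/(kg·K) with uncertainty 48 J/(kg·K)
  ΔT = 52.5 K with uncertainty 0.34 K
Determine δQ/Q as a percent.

Products/powers → add relative errors in quadrature, weighted by exponent:
  (1·δm/m)² = (1×0.0785)² = 0.00616;  (1·δc/c)² = (1×0.0348)² = 0.00121;  (1·δΔT/ΔT)² = (1×0.00648)² = 4.19e-05
δQ/Q = √(0.00741) = 0.0861

8.61%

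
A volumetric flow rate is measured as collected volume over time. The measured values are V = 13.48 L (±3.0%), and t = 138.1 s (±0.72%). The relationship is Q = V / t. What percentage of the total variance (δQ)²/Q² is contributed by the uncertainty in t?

(δQ/Q)² = (1·δV/V)² + (-1·δt/t)²
  V term: (1×0.0300)² = 0.000900
  t term: (-1×0.00720)² = 5.18e-05
Total = 0.000952. Share from t = 5.18e-05/0.000952 = 0.0545.

5.45%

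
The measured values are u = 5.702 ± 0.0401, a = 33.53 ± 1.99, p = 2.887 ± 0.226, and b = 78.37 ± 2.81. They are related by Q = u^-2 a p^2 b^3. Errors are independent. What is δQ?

8.25e+05

Since Q is a product/quotient, work with relative uncertainties:
  (-2·δu/u)² = (-2×0.00703)² = 0.000198;  (1·δa/a)² = (1×0.0593)² = 0.00352;  (2·δp/p)² = (2×0.0783)² = 0.0245;  (3·δb/b)² = (3×0.0359)² = 0.0116
δQ/Q = √(0.0398) = 0.200
Q = 4.137e+06, so δQ = 0.200 × 4.137e+06 = 8.25e+05.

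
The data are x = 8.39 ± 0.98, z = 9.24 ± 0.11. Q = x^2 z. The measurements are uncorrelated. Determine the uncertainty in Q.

For a monomial Q ∝ x^2, z, fractional errors add in quadrature:
  (2·δx/x)² = (2×0.117)² = 0.0546;  (1·δz/z)² = (1×0.0119)² = 0.000142
δQ/Q = √(0.0547) = 0.234
Q = 650, so δQ = 0.234 × 650 = 152.

152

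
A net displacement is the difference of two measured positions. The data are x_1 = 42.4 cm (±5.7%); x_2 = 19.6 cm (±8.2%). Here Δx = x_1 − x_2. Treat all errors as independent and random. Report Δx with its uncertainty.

22.8 ± 2.90 cm

For a sum/difference, combine absolute errors in quadrature:
  (δx_1)² = 5.84;  (δx_2)² = 2.58
δΔx = √(8.42) = 2.90 cm
Δx = 22.8 cm.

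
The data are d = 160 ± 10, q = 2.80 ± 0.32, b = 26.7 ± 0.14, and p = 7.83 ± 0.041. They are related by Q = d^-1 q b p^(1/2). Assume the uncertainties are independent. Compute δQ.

Products/powers → add relative errors in quadrature, weighted by exponent:
  (-1·δd/d)² = (-1×0.0625)² = 0.00391;  (1·δq/q)² = (1×0.114)² = 0.0131;  (1·δb/b)² = (1×0.00524)² = 2.75e-05;  (½·δp/p)² = (0.5×0.00524)² = 6.85e-06
δQ/Q = √(0.0170) = 0.130
Q = 1.31, so δQ = 0.130 × 1.31 = 0.170.

0.170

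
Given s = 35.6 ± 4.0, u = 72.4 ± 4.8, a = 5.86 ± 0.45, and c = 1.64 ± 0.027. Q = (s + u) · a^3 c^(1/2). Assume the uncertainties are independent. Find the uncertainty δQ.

6610

Let w = s + u = 108. δw = √(δs² + δu²) = √(16.0 + 23.0) = 6.25, so δw/w = 0.0579.
Q is then a monomial in w, a, c:
δQ/Q = √((δw/w)² + (3·δa/a)² + (½·δc/c)²) = √(0.00335 + 0.0531 + 6.78e-05) = 0.238
Q = 27800, so δQ = 0.238 × 27800 = 6610.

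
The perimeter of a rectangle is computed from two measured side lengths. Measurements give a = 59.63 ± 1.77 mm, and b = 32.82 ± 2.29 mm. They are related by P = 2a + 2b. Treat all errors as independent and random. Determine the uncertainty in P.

Each term contributes (cᵢ δxᵢ)² to (δP)²:
  (2·δa)² = 12.5;  (2·δb)² = 21.0
δP = √(33.5) = 5.79 mm

5.79 mm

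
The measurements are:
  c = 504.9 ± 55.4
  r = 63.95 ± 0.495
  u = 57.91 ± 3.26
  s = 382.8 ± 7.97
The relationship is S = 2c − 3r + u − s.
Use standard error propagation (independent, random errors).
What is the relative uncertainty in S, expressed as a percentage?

22.5%

Sums and differences: (δS)² = Σ (cᵢ δxᵢ)².
  (2·δc)² = 12300;  (3·δr)² = 2.21;  (δu)² = 10.6;  (δs)² = 63.5
δS = √(12400) = 111
S = 493.1, so δS/S = 111/493.1 = 0.225.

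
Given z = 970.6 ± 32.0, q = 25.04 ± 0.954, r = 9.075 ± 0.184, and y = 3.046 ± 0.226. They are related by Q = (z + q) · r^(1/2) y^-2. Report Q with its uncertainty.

323.3 ± 49.2

Let u = z + q = 995.6. δu = √(δz² + δq²) = √(1020 + 0.910) = 32.0, so δu/u = 0.0322.
Q is then a monomial in u, r, y:
δQ/Q = √((δu/u)² + (½·δr/r)² + (-2·δy/y)²) = √(0.00103 + 0.000103 + 0.0220) = 0.152
Q = 323.3, so δQ = 0.152 × 323.3 = 49.2.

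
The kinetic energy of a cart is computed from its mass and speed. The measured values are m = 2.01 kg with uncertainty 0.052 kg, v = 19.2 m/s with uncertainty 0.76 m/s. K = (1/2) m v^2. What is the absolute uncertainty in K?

K is a product of powers, so relative uncertainties combine in quadrature:
  (1·δm/m)² = (1×0.0259)² = 0.000669;  (2·δv/v)² = (2×0.0396)² = 0.00627
δK/K = √(0.00694) = 0.0833
K = 370 J, so δK = 0.0833 × 370 = 30.9 J.

30.9 J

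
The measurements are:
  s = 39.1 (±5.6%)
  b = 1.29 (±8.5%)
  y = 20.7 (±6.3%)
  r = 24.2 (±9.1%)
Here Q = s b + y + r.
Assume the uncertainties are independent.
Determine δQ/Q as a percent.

Let p = s·b = 50.4. δp/p = √((1·δs/s)² + (1·δb/b)²) = √(0.00314 + 0.00723) = 0.102, so δp = 5.13.
Q = p + y + r: δQ = √(δp² + δy² + δr²) = √(26.4 + 1.70 + 4.85) = 5.74
Q = 95.3, so δQ/Q = 5.74/95.3 = 0.0602.

6.02%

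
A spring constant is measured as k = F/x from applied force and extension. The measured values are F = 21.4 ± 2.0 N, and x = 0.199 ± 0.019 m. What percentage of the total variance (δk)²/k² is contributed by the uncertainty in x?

51.1%

(δk/k)² = (1·δF/F)² + (-1·δx/x)²
  F term: (1×0.0935)² = 0.00873
  x term: (-1×0.0955)² = 0.00912
Total = 0.0179. Share from x = 0.00912/0.0179 = 0.511.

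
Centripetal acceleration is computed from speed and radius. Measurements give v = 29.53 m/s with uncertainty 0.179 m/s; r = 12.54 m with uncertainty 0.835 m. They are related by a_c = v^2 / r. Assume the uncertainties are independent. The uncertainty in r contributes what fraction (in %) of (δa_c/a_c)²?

(δa_c/a_c)² = (2·δv/v)² + (-1·δr/r)²
  v term: (2×0.00606)² = 0.000147
  r term: (-1×0.0666)² = 0.00443
Total = 0.00458. Share from r = 0.00443/0.00458 = 0.968.

96.8%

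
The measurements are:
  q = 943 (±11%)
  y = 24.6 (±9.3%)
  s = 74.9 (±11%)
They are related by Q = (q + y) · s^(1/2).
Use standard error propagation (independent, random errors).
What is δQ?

1010

Let u = q + y = 968. δu = √(δq² + δy²) = √(10800 + 5.23) = 104, so δu/u = 0.107.
Q is then a monomial in u, s:
δQ/Q = √((δu/u)² + (½·δs/s)²) = √(0.0115 + 0.00302) = 0.121
Q = 8370, so δQ = 0.121 × 8370 = 1010.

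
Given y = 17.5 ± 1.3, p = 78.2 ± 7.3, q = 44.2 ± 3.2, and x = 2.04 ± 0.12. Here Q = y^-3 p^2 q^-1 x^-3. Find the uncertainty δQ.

Q is a product of powers, so relative uncertainties combine in quadrature:
  (-3·δy/y)² = (-3×0.0743)² = 0.0497;  (2·δp/p)² = (2×0.0934)² = 0.0349;  (-1·δq/q)² = (-1×0.0724)² = 0.00524;  (-3·δx/x)² = (-3×0.0588)² = 0.0311
δQ/Q = √(0.121) = 0.348
Q = 0.00304, so δQ = 0.348 × 0.00304 = 0.00106.

0.00106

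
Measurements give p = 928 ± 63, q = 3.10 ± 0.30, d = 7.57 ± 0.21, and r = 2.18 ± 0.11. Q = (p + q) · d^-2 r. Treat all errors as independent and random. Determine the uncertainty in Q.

3.58

Let u = p + q = 931. δu = √(δp² + δq²) = √(3970 + 0.0900) = 63.0, so δu/u = 0.0677.
Q is then a monomial in u, d, r:
δQ/Q = √((δu/u)² + (-2·δd/d)² + (1·δr/r)²) = √(0.00458 + 0.00308 + 0.00255) = 0.101
Q = 35.4, so δQ = 0.101 × 35.4 = 3.58.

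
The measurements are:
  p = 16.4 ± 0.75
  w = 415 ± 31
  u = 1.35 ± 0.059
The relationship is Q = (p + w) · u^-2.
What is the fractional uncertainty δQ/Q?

Let h = p + w = 431. δh = √(δp² + δw²) = √(0.562 + 961) = 31.0, so δh/h = 0.0719.
Q is then a monomial in h, u:
δQ/Q = √((δh/h)² + (-2·δu/u)²) = √(0.00517 + 0.00764) = 0.113

0.113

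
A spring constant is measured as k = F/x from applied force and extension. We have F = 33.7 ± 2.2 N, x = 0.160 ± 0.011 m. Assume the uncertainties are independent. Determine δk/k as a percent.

9.48%

Relative error in a monomial: (δk/k)² = Σ (nᵢ · δxᵢ/xᵢ)².
  (1·δF/F)² = (1×0.0653)² = 0.00426;  (-1·δx/x)² = (-1×0.0687)² = 0.00473
δk/k = √(0.00899) = 0.0948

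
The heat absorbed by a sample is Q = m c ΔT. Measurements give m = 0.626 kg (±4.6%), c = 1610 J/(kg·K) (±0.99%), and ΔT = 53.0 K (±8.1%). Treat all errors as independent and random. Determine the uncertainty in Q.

5000 J

Q is a product of powers, so relative uncertainties combine in quadrature:
  (1·δm/m)² = (1×0.0460)² = 0.00212;  (1·δc/c)² = (1×0.00990)² = 9.8e-05;  (1·δΔT/ΔT)² = (1×0.0810)² = 0.00656
δQ/Q = √(0.00878) = 0.0937
Q = 53400 J, so δQ = 0.0937 × 53400 = 5000 J.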